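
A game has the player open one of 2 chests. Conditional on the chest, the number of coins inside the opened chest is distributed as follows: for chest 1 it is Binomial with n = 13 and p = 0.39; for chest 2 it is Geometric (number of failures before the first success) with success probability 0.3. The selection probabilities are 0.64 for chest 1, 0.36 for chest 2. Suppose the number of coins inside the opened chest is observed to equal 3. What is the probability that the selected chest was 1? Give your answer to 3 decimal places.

Likelihoods P(X=3 | ·): 1: 0.12102; 2: 0.1029.
Posterior ∝ prior × likelihood. Numerator for 1: 0.64·0.12102 = 0.077453.
Normalizing constant: 0.64·0.12102 + 0.36·0.1029 = 0.114497.
P(1 | observation) = 0.077453 / 0.114497 = 0.676463.

0.676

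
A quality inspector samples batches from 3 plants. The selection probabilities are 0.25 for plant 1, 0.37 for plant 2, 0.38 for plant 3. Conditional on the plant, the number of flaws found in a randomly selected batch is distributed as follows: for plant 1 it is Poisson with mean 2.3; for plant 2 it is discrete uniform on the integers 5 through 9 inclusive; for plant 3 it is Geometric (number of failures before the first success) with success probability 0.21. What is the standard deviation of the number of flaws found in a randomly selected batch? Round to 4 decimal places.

3.4413

Per component, 1: μ=2.3, E[X²]=7.59; 2: μ=7, E[X²]=51; 3: μ=3.7619, E[X²]=32.0658.
E[X] = 0.25·2.3 + 0.37·7 + 0.38·3.7619 = 4.59452.
E[X²] = 0.25·7.59 + 0.37·51 + 0.38·32.0658 = 32.9525.
Var(X) = E[X²] − (E[X])² = 32.9525 − 21.1096 = 11.8428.
SD(X) = √11.8428 = 3.44134.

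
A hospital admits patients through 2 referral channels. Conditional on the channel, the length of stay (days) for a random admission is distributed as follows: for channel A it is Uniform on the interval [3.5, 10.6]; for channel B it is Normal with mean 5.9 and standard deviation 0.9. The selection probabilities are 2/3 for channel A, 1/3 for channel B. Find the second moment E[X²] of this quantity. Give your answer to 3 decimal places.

For each component E[X²] = Var + (mean)², giving A: 53.9033; B: 35.62.
Overall E[X²] = 0.666667·53.9033 + 0.333333·35.62 = 47.8089.

47.809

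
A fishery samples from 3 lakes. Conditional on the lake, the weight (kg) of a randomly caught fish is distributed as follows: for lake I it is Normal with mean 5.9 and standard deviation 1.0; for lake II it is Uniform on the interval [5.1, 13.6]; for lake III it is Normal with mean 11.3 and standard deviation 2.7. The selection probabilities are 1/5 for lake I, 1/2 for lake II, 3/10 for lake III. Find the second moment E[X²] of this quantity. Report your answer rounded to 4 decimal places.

For each component E[X²] = Var + (mean)², giving I: 35.81; II: 93.4433; III: 134.98.
Overall E[X²] = 0.2·35.81 + 0.5·93.4433 + 0.3·134.98 = 94.3777.

94.3777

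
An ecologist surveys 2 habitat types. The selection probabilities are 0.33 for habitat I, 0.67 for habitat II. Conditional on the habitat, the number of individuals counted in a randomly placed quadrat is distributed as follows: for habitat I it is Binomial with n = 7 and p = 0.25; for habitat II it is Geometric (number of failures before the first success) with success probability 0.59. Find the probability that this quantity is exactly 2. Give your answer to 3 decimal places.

Conditional on each habitat, P(X = 2): I: 0.311462; II: 0.099179.
By total probability, P(X = 2) = 0.33·0.311462 + 0.67·0.099179 = 0.169233.

0.169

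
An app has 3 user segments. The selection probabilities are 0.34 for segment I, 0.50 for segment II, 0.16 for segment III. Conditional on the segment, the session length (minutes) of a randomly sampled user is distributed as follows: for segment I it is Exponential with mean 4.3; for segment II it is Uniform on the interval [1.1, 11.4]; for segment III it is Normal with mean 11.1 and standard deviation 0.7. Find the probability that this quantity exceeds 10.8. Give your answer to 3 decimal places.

0.163

Conditional on each segment, P(X > 10.8): I: 0.081136; II: 0.0582524; III: 0.665882.
By total probability, P(X > 10.8) = 0.34·0.081136 + 0.5·0.0582524 + 0.16·0.665882 = 0.163254.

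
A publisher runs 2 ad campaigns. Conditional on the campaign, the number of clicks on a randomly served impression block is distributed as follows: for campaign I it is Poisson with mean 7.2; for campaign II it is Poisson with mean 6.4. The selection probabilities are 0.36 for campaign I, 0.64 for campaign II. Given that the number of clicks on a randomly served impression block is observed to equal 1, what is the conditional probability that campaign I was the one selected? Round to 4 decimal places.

Likelihoods P(X=1 | ·): I: 0.00537542; II: 0.010634.
Posterior ∝ prior × likelihood. Numerator for I: 0.36·0.00537542 = 0.00193515.
Normalizing constant: 0.36·0.00537542 + 0.64·0.010634 = 0.00874089.
P(I | observation) = 0.00193515 / 0.00874089 = 0.221391.

0.2214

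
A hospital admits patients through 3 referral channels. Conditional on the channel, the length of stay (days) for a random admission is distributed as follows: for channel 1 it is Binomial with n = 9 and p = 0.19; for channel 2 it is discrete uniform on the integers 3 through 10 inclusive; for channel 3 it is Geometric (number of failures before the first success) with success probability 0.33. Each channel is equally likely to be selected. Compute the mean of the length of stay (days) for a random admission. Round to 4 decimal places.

3.4134

Component means — 1: 1.71; 2: 6.5; 3: 2.0303.
E[X] = 0.333333·1.71 + 0.333333·6.5 + 0.333333·2.0303 = 3.41343.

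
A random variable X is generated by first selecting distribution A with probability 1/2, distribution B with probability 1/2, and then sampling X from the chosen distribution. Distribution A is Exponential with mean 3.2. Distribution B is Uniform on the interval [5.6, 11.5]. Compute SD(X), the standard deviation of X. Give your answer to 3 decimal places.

3.705

Per component, A: μ=3.2, E[X²]=20.48; B: μ=8.55, E[X²]=76.0033.
E[X] = 0.5·3.2 + 0.5·8.55 = 5.875.
E[X²] = 0.5·20.48 + 0.5·76.0033 = 48.2417.
Var(X) = E[X²] − (E[X])² = 48.2417 − 34.5156 = 13.726.
SD(X) = √13.726 = 3.70487.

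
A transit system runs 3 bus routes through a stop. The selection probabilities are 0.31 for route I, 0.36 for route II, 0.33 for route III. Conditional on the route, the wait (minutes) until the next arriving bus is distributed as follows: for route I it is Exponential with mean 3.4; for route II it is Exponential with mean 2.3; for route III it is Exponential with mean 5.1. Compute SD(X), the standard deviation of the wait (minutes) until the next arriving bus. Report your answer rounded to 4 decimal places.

Per component, I: μ=3.4, E[X²]=23.12; II: μ=2.3, E[X²]=10.58; III: μ=5.1, E[X²]=52.02.
E[X] = 0.31·3.4 + 0.36·2.3 + 0.33·5.1 = 3.565.
E[X²] = 0.31·23.12 + 0.36·10.58 + 0.33·52.02 = 28.1426.
Var(X) = E[X²] − (E[X])² = 28.1426 − 12.7092 = 15.4334.
SD(X) = √15.4334 = 3.92853.

3.9285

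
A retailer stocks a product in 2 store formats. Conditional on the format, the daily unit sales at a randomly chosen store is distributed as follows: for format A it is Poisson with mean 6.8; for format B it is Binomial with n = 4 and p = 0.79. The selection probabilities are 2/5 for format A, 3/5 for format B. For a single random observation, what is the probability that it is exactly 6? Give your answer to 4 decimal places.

Conditional on each format, P(X = 6): A: 0.152939; B: 0.
By total probability, P(X = 6) = 0.4·0.152939 + 0.6·0 = 0.0611756.

0.0612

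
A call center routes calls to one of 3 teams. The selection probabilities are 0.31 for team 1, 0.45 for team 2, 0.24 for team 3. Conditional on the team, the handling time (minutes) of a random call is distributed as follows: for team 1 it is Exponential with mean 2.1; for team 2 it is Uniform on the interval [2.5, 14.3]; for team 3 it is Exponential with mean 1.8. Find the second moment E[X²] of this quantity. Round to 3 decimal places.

For each component E[X²] = Var + (mean)², giving 1: 8.82; 2: 82.1633; 3: 6.48.
Overall E[X²] = 0.31·8.82 + 0.45·82.1633 + 0.24·6.48 = 41.2629.

41.263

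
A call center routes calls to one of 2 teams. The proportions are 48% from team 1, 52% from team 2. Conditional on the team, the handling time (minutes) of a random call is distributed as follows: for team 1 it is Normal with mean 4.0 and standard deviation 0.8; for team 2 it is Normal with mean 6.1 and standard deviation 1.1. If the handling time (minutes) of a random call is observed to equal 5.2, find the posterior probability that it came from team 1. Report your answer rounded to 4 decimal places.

0.3654

Likelihoods f(5.2 | ·): 1: 0.161897; 2: 0.25951.
Posterior ∝ prior × likelihood. Numerator for 1: 0.48·0.161897 = 0.0777106.
Normalizing constant: 0.48·0.161897 + 0.52·0.25951 = 0.212656.
P(1 | observation) = 0.0777106 / 0.212656 = 0.365429.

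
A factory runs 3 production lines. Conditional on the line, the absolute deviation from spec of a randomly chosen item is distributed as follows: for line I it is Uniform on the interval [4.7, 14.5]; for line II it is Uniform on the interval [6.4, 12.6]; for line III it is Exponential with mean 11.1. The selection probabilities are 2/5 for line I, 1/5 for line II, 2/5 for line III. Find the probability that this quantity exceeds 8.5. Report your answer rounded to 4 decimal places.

Conditional on each line, P(X > 8.5): I: 0.612245; II: 0.66129; III: 0.464978.
By total probability, P(X > 8.5) = 0.4·0.612245 + 0.2·0.66129 + 0.4·0.464978 = 0.563147.

0.5631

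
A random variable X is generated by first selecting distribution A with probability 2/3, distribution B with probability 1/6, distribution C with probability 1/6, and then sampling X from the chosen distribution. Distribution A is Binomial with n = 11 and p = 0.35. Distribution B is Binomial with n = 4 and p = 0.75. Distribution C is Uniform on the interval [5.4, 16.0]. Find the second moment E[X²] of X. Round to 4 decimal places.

For each component E[X²] = Var + (mean)², giving A: 17.325; B: 9.75; C: 123.853.
Overall E[X²] = 0.666667·17.325 + 0.166667·9.75 + 0.166667·123.853 = 33.8172.

33.8172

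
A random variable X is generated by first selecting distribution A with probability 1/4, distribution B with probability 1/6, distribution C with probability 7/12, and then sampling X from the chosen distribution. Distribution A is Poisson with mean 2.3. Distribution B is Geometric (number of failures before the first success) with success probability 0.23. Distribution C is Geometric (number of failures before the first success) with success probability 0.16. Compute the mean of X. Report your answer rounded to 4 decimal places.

4.1955

Component means — A: 2.3; B: 3.34783; C: 5.25.
E[X] = 0.25·2.3 + 0.166667·3.34783 + 0.583333·5.25 = 4.19547.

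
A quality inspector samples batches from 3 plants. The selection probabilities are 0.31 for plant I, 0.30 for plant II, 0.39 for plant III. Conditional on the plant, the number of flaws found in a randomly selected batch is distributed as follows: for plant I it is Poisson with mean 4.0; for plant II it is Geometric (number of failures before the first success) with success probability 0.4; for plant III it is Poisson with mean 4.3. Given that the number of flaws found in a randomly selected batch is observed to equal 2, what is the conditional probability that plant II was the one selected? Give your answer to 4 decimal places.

Likelihoods P(X=2 | ·): I: 0.146525; II: 0.144; III: 0.125441.
Posterior ∝ prior × likelihood. Numerator for II: 0.3·0.144 = 0.0432.
Normalizing constant: 0.31·0.146525 + 0.3·0.144 + 0.39·0.125441 = 0.137545.
P(II | observation) = 0.0432 / 0.137545 = 0.314079.

0.3141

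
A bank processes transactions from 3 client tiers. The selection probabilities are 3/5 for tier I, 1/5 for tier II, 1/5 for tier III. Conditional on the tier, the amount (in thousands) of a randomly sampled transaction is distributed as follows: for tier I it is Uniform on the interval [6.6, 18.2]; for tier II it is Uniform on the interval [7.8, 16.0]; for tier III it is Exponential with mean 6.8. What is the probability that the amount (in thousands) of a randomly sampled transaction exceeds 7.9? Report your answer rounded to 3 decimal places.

0.793

Conditional on each tier, P(X > 7.9): I: 0.887931; II: 0.987805; III: 0.312933.
By total probability, P(X > 7.9) = 0.6·0.887931 + 0.2·0.987805 + 0.2·0.312933 = 0.792906.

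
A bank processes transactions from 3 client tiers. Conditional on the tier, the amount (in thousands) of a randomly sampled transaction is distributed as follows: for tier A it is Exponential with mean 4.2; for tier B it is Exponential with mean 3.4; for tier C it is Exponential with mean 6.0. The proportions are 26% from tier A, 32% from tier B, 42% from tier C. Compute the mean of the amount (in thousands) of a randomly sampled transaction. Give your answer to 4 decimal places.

Component means — A: 4.2; B: 3.4; C: 6.
E[X] = 0.26·4.2 + 0.32·3.4 + 0.42·6 = 4.7.

4.7000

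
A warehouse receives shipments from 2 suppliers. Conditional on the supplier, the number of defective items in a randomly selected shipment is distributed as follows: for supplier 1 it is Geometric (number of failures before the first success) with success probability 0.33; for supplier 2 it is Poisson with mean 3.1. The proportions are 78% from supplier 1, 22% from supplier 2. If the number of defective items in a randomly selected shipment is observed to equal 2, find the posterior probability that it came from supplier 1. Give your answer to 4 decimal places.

Likelihoods P(X=2 | ·): 1: 0.148137; 2: 0.216461.
Posterior ∝ prior × likelihood. Numerator for 1: 0.78·0.148137 = 0.115547.
Normalizing constant: 0.78·0.148137 + 0.22·0.216461 = 0.163168.
P(1 | observation) = 0.115547 / 0.163168 = 0.708145.

0.7081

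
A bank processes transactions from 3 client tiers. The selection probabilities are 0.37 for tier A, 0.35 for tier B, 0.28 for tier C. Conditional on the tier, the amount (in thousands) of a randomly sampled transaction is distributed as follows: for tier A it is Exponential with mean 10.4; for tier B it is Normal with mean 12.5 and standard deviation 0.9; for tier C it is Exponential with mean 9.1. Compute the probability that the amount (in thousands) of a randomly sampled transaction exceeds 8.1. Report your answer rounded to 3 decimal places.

Conditional on each tier, P(X > 8.1): A: 0.458935; B: 0.999999; C: 0.410611.
By total probability, P(X > 8.1) = 0.37·0.458935 + 0.35·0.999999 + 0.28·0.410611 = 0.634777.

0.635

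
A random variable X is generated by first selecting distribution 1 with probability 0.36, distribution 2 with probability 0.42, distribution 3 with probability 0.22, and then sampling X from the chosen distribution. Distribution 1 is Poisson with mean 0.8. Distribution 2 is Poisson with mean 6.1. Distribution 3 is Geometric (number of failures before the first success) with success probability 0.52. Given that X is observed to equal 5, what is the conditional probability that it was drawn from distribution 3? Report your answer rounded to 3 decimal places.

Likelihoods P(X=5 | ·): 1: 0.00122697; 2: 0.15786; 3: 0.0132498.
Posterior ∝ prior × likelihood. Numerator for 3: 0.22·0.0132498 = 0.00291496.
Normalizing constant: 0.36·0.00122697 + 0.42·0.15786 + 0.22·0.0132498 = 0.0696578.
P(3 | observation) = 0.00291496 / 0.0696578 = 0.0418468.

0.042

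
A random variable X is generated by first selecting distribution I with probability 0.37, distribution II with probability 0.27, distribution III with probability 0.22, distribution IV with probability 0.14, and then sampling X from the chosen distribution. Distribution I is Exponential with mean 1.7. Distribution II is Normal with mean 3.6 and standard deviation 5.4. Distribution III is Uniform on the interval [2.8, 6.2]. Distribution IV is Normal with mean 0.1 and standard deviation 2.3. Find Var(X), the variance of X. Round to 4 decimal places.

12.1339

Per component, I: μ=1.7, E[X²]=5.78; II: μ=3.6, E[X²]=42.12; III: μ=4.5, E[X²]=21.2133; IV: μ=0.1, E[X²]=5.3.
E[X] = 0.37·1.7 + 0.27·3.6 + 0.22·4.5 + 0.14·0.1 = 2.605.
E[X²] = 0.37·5.78 + 0.27·42.12 + 0.22·21.2133 + 0.14·5.3 = 18.9199.
Var(X) = E[X²] − (E[X])² = 18.9199 − 6.78602 = 12.1339.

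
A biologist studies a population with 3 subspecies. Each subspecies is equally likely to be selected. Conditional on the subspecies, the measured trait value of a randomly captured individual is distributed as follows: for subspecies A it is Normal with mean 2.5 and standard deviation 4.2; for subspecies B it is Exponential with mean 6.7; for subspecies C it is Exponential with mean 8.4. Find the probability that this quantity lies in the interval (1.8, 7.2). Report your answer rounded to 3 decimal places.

0.413

Conditional on each subspecies, P(1.8 < X < 7.2): A: 0.434624; B: 0.42298; C: 0.382745.
By total probability, P(1.8 < X < 7.2) = 0.333333·0.434624 + 0.333333·0.42298 + 0.333333·0.382745 = 0.41345.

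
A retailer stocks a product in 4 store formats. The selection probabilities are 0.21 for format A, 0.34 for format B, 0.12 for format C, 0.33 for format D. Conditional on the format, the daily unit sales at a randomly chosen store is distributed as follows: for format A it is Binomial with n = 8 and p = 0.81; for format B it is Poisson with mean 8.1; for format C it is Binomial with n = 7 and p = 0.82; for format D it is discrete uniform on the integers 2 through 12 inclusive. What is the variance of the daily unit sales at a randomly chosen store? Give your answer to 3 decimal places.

Per component, A: μ=6.48, E[X²]=43.2216; B: μ=8.1, E[X²]=73.71; C: μ=5.74, E[X²]=33.9808; D: μ=7, E[X²]=59.
E[X] = 0.21·6.48 + 0.34·8.1 + 0.12·5.74 + 0.33·7 = 7.1136.
E[X²] = 0.21·43.2216 + 0.34·73.71 + 0.12·33.9808 + 0.33·59 = 57.6856.
Var(X) = E[X²] − (E[X])² = 57.6856 − 50.6033 = 7.08233.

7.082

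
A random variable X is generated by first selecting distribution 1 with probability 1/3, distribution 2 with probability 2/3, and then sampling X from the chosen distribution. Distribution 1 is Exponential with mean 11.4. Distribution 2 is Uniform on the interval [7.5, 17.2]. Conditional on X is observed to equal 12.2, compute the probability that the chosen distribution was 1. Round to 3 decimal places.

Likelihoods f(12.2 | ·): 1: 0.0300832; 2: 0.103093.
Posterior ∝ prior × likelihood. Numerator for 1: 0.333333·0.0300832 = 0.0100277.
Normalizing constant: 0.333333·0.0300832 + 0.666667·0.103093 = 0.0787563.
P(1 | observation) = 0.0100277 / 0.0787563 = 0.127326.

0.127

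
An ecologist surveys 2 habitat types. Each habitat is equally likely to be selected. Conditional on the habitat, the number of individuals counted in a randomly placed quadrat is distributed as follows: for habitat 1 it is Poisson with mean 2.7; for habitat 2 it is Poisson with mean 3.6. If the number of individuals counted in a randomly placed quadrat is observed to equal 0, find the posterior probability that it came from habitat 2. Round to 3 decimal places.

0.289

Likelihoods P(X=0 | ·): 1: 0.0672055; 2: 0.0273237.
Posterior ∝ prior × likelihood. Numerator for 2: 0.5·0.0273237 = 0.0136619.
Normalizing constant: 0.5·0.0672055 + 0.5·0.0273237 = 0.0472646.
P(2 | observation) = 0.0136619 / 0.0472646 = 0.28905.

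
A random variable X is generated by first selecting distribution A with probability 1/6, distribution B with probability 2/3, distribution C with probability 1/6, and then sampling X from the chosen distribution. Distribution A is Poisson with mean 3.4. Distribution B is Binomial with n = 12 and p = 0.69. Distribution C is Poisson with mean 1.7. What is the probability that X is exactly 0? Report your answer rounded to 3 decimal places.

0.036

Conditional on each component, P(X = 0): A: 0.0333733; B: 7.87663e-07; C: 0.182684.
By total probability, P(X = 0) = 0.166667·0.0333733 + 0.666667·7.87663e-07 + 0.166667·0.182684 = 0.03601.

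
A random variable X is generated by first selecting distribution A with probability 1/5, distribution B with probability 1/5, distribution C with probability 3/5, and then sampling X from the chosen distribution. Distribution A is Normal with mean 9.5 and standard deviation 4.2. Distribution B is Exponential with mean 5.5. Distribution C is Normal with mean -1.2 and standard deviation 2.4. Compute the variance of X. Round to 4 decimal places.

32.7996

Per component, A: μ=9.5, E[X²]=107.89; B: μ=5.5, E[X²]=60.5; C: μ=-1.2, E[X²]=7.2.
E[X] = 0.2·9.5 + 0.2·5.5 + 0.6·-1.2 = 2.28.
E[X²] = 0.2·107.89 + 0.2·60.5 + 0.6·7.2 = 37.998.
Var(X) = E[X²] − (E[X])² = 37.998 − 5.1984 = 32.7996.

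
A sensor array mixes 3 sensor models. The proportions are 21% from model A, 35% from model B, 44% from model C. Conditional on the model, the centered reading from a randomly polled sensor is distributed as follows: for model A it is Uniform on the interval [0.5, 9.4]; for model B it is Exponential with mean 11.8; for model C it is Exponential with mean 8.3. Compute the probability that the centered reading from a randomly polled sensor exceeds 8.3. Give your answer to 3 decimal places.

Conditional on each model, P(X > 8.3): A: 0.123596; B: 0.494905; C: 0.367879.
By total probability, P(X > 8.3) = 0.21·0.123596 + 0.35·0.494905 + 0.44·0.367879 = 0.361039.

0.361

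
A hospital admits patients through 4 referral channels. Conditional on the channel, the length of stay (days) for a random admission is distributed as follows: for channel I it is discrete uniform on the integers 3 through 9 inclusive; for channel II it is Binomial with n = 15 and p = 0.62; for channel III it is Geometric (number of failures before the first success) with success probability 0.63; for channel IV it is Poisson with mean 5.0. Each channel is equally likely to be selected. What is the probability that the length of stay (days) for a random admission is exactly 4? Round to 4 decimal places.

Conditional on each channel, P(X = 4): I: 0.142857; II: 0.00481193; III: 0.0118072; IV: 0.175467.
By total probability, P(X = 4) = 0.25·0.142857 + 0.25·0.00481193 + 0.25·0.0118072 + 0.25·0.175467 = 0.0837359.

0.0837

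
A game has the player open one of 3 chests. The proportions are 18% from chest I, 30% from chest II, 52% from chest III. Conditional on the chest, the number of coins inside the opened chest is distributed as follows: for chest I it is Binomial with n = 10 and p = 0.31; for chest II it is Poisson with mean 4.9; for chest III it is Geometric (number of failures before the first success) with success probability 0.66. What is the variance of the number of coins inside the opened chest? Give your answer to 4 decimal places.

Per component, I: μ=3.1, E[X²]=11.749; II: μ=4.9, E[X²]=28.91; III: μ=0.515152, E[X²]=1.04591.
E[X] = 0.18·3.1 + 0.3·4.9 + 0.52·0.515152 = 2.29588.
E[X²] = 0.18·11.749 + 0.3·28.91 + 0.52·1.04591 = 11.3317.
Var(X) = E[X²] − (E[X])² = 11.3317 − 5.27106 = 6.06064.

6.0606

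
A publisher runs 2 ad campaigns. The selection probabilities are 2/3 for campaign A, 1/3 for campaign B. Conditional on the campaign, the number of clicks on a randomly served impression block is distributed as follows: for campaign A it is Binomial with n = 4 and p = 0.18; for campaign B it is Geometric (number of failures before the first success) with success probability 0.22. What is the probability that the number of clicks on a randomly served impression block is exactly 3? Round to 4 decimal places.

Conditional on each campaign, P(X = 3): A: 0.019129; B: 0.104401.
By total probability, P(X = 3) = 0.666667·0.019129 + 0.333333·0.104401 = 0.0475531.

0.0476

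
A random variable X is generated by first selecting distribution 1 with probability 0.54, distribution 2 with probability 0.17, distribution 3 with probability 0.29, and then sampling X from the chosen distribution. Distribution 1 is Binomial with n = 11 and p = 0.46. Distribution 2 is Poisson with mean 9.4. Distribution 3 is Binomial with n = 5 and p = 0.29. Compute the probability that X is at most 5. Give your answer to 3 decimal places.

Conditional on each component, P(X ≤ 5): 1: 0.607135; 2: 0.0934707; 3: 1.
By total probability, P(X ≤ 5) = 0.54·0.607135 + 0.17·0.0934707 + 0.29·1 = 0.633743.

0.634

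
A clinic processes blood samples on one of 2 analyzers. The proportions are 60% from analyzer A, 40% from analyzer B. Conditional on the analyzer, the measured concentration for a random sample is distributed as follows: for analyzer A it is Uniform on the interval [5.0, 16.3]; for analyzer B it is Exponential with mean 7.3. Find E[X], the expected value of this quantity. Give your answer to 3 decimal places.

9.310

Component means — A: 10.65; B: 7.3.
E[X] = 0.6·10.65 + 0.4·7.3 = 9.31.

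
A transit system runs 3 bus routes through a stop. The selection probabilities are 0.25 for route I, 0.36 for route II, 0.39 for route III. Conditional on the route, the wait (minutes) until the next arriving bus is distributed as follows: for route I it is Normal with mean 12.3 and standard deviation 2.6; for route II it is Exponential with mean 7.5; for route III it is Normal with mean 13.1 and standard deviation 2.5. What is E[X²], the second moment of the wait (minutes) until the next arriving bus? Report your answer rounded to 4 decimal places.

149.3779

For each component E[X²] = Var + (mean)², giving I: 158.05; II: 112.5; III: 177.86.
Overall E[X²] = 0.25·158.05 + 0.36·112.5 + 0.39·177.86 = 149.378.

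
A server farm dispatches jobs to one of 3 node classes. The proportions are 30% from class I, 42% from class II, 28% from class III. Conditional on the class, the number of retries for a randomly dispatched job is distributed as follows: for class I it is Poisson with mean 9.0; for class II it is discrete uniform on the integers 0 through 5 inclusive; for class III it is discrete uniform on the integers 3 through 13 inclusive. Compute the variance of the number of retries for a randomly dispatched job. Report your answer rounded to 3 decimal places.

Per component, I: μ=9, E[X²]=90; II: μ=2.5, E[X²]=9.16667; III: μ=8, E[X²]=74.
E[X] = 0.3·9 + 0.42·2.5 + 0.28·8 = 5.99.
E[X²] = 0.3·90 + 0.42·9.16667 + 0.28·74 = 51.57.
Var(X) = E[X²] − (E[X])² = 51.57 − 35.8801 = 15.6899.

15.690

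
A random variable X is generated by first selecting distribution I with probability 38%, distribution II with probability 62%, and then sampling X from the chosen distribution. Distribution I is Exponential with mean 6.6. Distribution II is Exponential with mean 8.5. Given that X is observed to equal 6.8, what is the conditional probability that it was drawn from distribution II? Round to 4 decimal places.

0.6146

Likelihoods f(6.8 | ·): I: 0.0540756; II: 0.0528622.
Posterior ∝ prior × likelihood. Numerator for II: 0.62·0.0528622 = 0.0327746.
Normalizing constant: 0.38·0.0540756 + 0.62·0.0528622 = 0.0533233.
P(II | observation) = 0.0327746 / 0.0533233 = 0.614639.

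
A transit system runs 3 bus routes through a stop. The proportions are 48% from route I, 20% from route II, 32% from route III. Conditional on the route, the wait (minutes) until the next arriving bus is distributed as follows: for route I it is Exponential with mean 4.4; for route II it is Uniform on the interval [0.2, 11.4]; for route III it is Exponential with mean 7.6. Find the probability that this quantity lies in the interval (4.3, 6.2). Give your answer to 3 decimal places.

Conditional on each route, P(4.3 < X < 6.2): I: 0.131971; II: 0.169643; III: 0.125622.
By total probability, P(4.3 < X < 6.2) = 0.48·0.131971 + 0.2·0.169643 + 0.32·0.125622 = 0.137473.

0.137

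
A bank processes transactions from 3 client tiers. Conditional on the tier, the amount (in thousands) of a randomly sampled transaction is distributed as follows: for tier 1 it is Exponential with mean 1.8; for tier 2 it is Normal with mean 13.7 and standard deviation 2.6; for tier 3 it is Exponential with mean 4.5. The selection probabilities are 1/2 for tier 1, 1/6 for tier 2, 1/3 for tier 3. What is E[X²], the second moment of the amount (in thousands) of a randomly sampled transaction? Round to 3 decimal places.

For each component E[X²] = Var + (mean)², giving 1: 6.48; 2: 194.45; 3: 40.5.
Overall E[X²] = 0.5·6.48 + 0.166667·194.45 + 0.333333·40.5 = 49.1483.

49.148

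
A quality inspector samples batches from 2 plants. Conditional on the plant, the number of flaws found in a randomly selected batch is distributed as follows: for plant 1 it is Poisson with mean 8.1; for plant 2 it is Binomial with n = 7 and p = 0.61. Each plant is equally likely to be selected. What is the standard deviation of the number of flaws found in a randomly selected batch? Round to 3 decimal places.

Per component, 1: μ=8.1, E[X²]=73.71; 2: μ=4.27, E[X²]=19.8982.
E[X] = 0.5·8.1 + 0.5·4.27 = 6.185.
E[X²] = 0.5·73.71 + 0.5·19.8982 = 46.8041.
Var(X) = E[X²] − (E[X])² = 46.8041 − 38.2542 = 8.54987.
SD(X) = √8.54987 = 2.92402.

2.924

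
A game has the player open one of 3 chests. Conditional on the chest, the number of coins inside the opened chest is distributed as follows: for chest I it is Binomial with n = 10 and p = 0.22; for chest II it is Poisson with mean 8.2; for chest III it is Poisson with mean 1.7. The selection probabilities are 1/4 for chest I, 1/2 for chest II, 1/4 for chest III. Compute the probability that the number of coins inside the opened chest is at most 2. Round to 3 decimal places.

0.349

Conditional on each chest, P(X ≤ 2): I: 0.61688; II: 0.0117607; III: 0.757223.
By total probability, P(X ≤ 2) = 0.25·0.61688 + 0.5·0.0117607 + 0.25·0.757223 = 0.349406.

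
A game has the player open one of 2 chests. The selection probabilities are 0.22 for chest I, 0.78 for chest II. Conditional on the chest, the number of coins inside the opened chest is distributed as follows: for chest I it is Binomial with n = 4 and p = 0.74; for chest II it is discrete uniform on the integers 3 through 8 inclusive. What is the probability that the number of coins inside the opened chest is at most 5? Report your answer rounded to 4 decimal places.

Conditional on each chest, P(X ≤ 5): I: 1; II: 0.5.
By total probability, P(X ≤ 5) = 0.22·1 + 0.78·0.5 = 0.61.

0.6100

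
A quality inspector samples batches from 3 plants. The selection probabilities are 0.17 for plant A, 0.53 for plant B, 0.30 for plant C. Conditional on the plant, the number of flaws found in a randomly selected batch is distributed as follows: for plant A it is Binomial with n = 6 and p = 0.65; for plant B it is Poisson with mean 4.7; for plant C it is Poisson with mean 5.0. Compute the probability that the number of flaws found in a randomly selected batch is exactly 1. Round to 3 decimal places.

0.036

Conditional on each plant, P(X = 1): A: 0.0204835; B: 0.0427478; C: 0.0336897.
By total probability, P(X = 1) = 0.17·0.0204835 + 0.53·0.0427478 + 0.3·0.0336897 = 0.0362455.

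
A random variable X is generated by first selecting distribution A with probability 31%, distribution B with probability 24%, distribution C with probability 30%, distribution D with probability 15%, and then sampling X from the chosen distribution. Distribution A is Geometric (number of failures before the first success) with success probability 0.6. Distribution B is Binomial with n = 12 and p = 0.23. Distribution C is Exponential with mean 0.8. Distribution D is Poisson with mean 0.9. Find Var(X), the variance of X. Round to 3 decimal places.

Per component, A: μ=0.666667, E[X²]=1.55556; B: μ=2.76, E[X²]=9.7428; C: μ=0.8, E[X²]=1.28; D: μ=0.9, E[X²]=1.71.
E[X] = 0.31·0.666667 + 0.24·2.76 + 0.3·0.8 + 0.15·0.9 = 1.24407.
E[X²] = 0.31·1.55556 + 0.24·9.7428 + 0.3·1.28 + 0.15·1.71 = 3.46099.
Var(X) = E[X²] − (E[X])² = 3.46099 − 1.5477 = 1.91329.

1.913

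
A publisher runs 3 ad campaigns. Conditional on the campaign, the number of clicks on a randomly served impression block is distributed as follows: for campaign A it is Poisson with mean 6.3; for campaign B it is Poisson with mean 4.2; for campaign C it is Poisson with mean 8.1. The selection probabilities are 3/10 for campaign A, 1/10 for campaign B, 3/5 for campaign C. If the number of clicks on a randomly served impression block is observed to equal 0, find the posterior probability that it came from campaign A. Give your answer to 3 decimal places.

0.247

Likelihoods P(X=0 | ·): A: 0.0018363; B: 0.0149956; C: 0.000303539.
Posterior ∝ prior × likelihood. Numerator for A: 0.3·0.0018363 = 0.000550891.
Normalizing constant: 0.3·0.0018363 + 0.1·0.0149956 + 0.6·0.000303539 = 0.00223257.
P(A | observation) = 0.000550891 / 0.00223257 = 0.246752.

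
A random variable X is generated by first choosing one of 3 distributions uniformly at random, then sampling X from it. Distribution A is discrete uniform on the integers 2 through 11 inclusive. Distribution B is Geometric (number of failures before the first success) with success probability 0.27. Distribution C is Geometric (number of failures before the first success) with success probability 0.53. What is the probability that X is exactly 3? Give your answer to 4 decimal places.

Conditional on each component, P(X = 3): A: 0.1; B: 0.105035; C: 0.0550262.
By total probability, P(X = 3) = 0.333333·0.1 + 0.333333·0.105035 + 0.333333·0.0550262 = 0.0866869.

0.0867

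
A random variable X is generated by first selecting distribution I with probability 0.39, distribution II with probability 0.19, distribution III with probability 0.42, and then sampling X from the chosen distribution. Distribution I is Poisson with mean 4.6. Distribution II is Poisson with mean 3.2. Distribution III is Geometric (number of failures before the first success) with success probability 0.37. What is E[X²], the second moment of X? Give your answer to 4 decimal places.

For each component E[X²] = Var + (mean)², giving I: 25.76; II: 13.44; III: 7.5011.
Overall E[X²] = 0.39·25.76 + 0.19·13.44 + 0.42·7.5011 = 15.7505.

15.7505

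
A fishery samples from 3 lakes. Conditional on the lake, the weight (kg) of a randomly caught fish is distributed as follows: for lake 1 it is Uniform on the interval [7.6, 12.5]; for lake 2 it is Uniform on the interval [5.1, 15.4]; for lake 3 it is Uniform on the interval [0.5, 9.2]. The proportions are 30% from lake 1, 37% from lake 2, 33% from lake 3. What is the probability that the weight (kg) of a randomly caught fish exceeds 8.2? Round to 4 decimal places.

Conditional on each lake, P(X > 8.2): 1: 0.877551; 2: 0.699029; 3: 0.114943.
By total probability, P(X > 8.2) = 0.3·0.877551 + 0.37·0.699029 + 0.33·0.114943 = 0.559837.

0.5598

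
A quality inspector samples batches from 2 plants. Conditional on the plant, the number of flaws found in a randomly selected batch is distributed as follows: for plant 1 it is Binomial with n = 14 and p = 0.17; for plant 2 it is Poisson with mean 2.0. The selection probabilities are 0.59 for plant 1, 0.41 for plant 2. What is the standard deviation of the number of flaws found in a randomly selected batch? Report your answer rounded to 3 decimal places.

Per component, 1: μ=2.38, E[X²]=7.6398; 2: μ=2, E[X²]=6.
E[X] = 0.59·2.38 + 0.41·2 = 2.2242.
E[X²] = 0.59·7.6398 + 0.41·6 = 6.96748.
Var(X) = E[X²] − (E[X])² = 6.96748 − 4.94707 = 2.02042.
SD(X) = √2.02042 = 1.42141.

1.421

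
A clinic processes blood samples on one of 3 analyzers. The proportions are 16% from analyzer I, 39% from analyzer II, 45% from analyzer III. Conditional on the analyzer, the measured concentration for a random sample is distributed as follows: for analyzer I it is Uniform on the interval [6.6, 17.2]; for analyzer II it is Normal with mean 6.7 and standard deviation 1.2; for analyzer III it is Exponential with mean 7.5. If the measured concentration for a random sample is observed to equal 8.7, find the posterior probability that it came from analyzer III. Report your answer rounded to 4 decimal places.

0.2840

Likelihoods f(8.7 | ·): I: 0.0943396; II: 0.0828976; III: 0.0417982.
Posterior ∝ prior × likelihood. Numerator for III: 0.45·0.0417982 = 0.0188092.
Normalizing constant: 0.16·0.0943396 + 0.39·0.0828976 + 0.45·0.0417982 = 0.0662336.
P(III | observation) = 0.0188092 / 0.0662336 = 0.283982.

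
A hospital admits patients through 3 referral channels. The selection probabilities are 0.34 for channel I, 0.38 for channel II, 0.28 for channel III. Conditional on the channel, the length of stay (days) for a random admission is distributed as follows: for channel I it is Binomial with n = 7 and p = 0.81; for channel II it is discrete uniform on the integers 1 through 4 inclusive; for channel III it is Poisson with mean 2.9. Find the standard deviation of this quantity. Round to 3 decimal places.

Per component, I: μ=5.67, E[X²]=33.2262; II: μ=2.5, E[X²]=7.5; III: μ=2.9, E[X²]=11.31.
E[X] = 0.34·5.67 + 0.38·2.5 + 0.28·2.9 = 3.6898.
E[X²] = 0.34·33.2262 + 0.38·7.5 + 0.28·11.31 = 17.3137.
Var(X) = E[X²] − (E[X])² = 17.3137 − 13.6146 = 3.69908.
SD(X) = √3.69908 = 1.9233.

1.923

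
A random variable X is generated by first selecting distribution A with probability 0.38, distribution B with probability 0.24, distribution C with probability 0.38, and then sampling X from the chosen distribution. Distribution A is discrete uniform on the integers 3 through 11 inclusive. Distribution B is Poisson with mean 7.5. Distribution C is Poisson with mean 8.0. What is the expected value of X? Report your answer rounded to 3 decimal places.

7.500

Component means — A: 7; B: 7.5; C: 8.
E[X] = 0.38·7 + 0.24·7.5 + 0.38·8 = 7.5.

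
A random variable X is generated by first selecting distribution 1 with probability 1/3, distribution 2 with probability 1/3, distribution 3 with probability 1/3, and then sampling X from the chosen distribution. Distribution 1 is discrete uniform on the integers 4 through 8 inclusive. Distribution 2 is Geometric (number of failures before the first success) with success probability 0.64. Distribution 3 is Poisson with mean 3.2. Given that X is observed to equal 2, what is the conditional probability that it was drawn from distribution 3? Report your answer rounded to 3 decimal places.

0.716

Likelihoods P(X=2 | ·): 1: 0; 2: 0.082944; 3: 0.208702.
Posterior ∝ prior × likelihood. Numerator for 3: 0.333333·0.208702 = 0.0695675.
Normalizing constant: 0.333333·0 + 0.333333·0.082944 + 0.333333·0.208702 = 0.0972155.
P(3 | observation) = 0.0695675 / 0.0972155 = 0.715601.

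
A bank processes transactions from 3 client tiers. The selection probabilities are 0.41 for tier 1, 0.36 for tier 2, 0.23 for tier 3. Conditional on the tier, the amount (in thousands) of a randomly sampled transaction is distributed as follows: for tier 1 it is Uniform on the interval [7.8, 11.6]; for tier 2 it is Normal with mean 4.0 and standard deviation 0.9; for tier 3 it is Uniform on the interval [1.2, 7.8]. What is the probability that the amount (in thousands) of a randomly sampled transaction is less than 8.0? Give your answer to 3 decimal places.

Conditional on each tier, P(X < 8.0): 1: 0.0526316; 2: 0.999996; 3: 1.
By total probability, P(X < 8.0) = 0.41·0.0526316 + 0.36·0.999996 + 0.23·1 = 0.611577.

0.612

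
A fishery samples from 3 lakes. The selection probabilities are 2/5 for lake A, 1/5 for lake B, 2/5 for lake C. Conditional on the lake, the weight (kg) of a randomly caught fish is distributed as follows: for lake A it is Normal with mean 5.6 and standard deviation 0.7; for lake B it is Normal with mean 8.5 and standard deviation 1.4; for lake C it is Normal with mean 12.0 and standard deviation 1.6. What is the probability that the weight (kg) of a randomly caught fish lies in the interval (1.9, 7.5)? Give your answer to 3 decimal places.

Conditional on each lake, P(1.9 < X < 7.5): A: 0.996679; B: 0.237524; C: 0.0024579.
By total probability, P(1.9 < X < 7.5) = 0.4·0.996679 + 0.2·0.237524 + 0.4·0.0024579 = 0.44716.

0.447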